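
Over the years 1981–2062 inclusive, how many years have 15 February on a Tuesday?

Track 15 February's weekday year by year (advancing +1, or +2 across a Feb 29):
  1981: Sun  1982: Mon (+1)  1983: Tue (+1) ✓  1984: Wed (+1)  1985: Fri (+2)
  1986: Sat (+1)  1987: Sun (+1)  1988: Mon (+1)  1989: Wed (+2)  1990: Thu (+1)
  1991: Fri (+1)  1992: Sat (+1)  1993: Mon (+2)  1994: Tue (+1) ✓  … (54 more years) …
  2049: Mon (+2)  2050: Tue (+1) ✓  2051: Wed (+1)  2052: Thu (+1)  2053: Sat (+2)
  2054: Sun (+1)  2055: Mon (+1)  2056: Tue (+1) ✓  2057: Thu (+2)  2058: Fri (+1)
  2059: Sat (+1)  2060: Sun (+1)  2061: Tue (+2) ✓  2062: Wed (+1)
Tuesday years: 1983, 1994, 2000, 2005, 2011, 2022, 2028, 2033, 2039, 2050, 2056, 2061 — 12 in total.

12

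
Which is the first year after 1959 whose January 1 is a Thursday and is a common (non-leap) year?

1970

Jan 1 advances by 2 weekdays after a leap year and by 1 after a common year.
1959: Jan 1 is Thursday.
1960: Friday (leap)
1961: Sunday
1962: Monday
1963: Tuesday
1964: Wednesday (leap)
1965: Friday
1966: Saturday
1967: Sunday
1968: Monday (leap)
1969: Wednesday
1970: Thursday
1970 begins on a Thursday and is a common year.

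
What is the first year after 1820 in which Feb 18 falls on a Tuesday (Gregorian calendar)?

1823

From one year to the next, a fixed date's weekday advances by 1, or by 2 when a Feb 29 lies between the two dates.
1820: February 18 is Friday.
1821: Sunday (+2)
1822: Monday (+1)
1823: Tuesday (+1)
Feb 18 falls on a Tuesday in 1823.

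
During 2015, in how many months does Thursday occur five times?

5

A month of length L has five Thursdays iff its first Thursday is on day ≤ L−28 (so day 1–3 in a 31-day month, 1–2 in a 30-day month, day 1 in a leap February).
Checking each month of 2015: Jan starts Thu (31d) ✓; Feb starts Sun (28d); Mar starts Sun (31d); Apr starts Wed (30d) ✓; May starts Fri (31d); Jun starts Mon (30d); Jul starts Wed (31d) ✓; Aug starts Sat (31d); Sep starts Tue (30d); Oct starts Thu (31d) ✓; Nov starts Sun (30d); Dec starts Tue (31d) ✓.
Five-Thursday months: January, April, July, October, December → 5.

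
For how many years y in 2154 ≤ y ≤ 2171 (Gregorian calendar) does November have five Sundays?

November has 30 days; it has five Sundays when Sunday falls among the first (month-length − 28) days — i.e. when November 1 is one of Sunday/Saturday.
November 1 by year: 2154:Fri 2155:Sat✓ 2156:Mon 2157:Tue 2158:Wed 2159:Thu 2160:Sat✓ 2161:Sun✓ 2162:Mon 2163:Tue 2164:Thu 2165:Fri 2166:Sat✓ 2167:Sun✓ 2168:Tue 2169:Wed 2170:Thu 2171:Fri
Years with five Sundays: 2155, 2160, 2161, 2166, 2167 → 5.

5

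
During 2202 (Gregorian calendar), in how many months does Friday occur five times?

5

A month of length L has five Fridays iff its first Friday is on day ≤ L−28 (so day 1–3 in a 31-day month, 1–2 in a 30-day month, day 1 in a leap February).
Checking each month of 2202: Jan starts Fri (31d) ✓; Feb starts Mon (28d); Mar starts Mon (31d); Apr starts Thu (30d) ✓; May starts Sat (31d); Jun starts Tue (30d); Jul starts Thu (31d) ✓; Aug starts Sun (31d); Sep starts Wed (30d); Oct starts Fri (31d) ✓; Nov starts Mon (30d); Dec starts Wed (31d) ✓.
Five-Friday months: January, April, July, October, December → 5.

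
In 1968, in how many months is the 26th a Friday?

3

Check the 26th of each month of 1968: Jan 26: Fri, Feb 26: Mon, Mar 26: Tue, Apr 26: Fri, May 26: Sun, Jun 26: Wed, Jul 26: Fri, Aug 26: Mon, Sep 26: Thu, Oct 26: Sat, Nov 26: Tue, Dec 26: Thu.
Friday occurs in January, April, July — 3 months.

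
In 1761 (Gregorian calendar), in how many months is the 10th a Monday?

Check the 10th of each month of 1761: Jan 10: Sat, Feb 10: Tue, Mar 10: Tue, Apr 10: Fri, May 10: Sun, Jun 10: Wed, Jul 10: Fri, Aug 10: Mon, Sep 10: Thu, Oct 10: Sat, Nov 10: Tue, Dec 10: Thu.
Monday occurs in August — 1 month.

1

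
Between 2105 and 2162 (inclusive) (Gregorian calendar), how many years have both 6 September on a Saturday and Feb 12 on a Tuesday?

2

Check each year's weekday for 6 September and Feb 12:
  2105: Sun/Thu  2106: Mon/Fri  2107: Tue/Sat  2108: Thu/Sun  2109: Fri/Tue  2110: Sat/Wed  2111: Sun/Thu  2112: Tue/Fri  2113: Wed/Sun  2114: Thu/Mon  2115: Fri/Tue  2116: Sun/Wed  2117: Mon/Fri  2118: Tue/Sat  …(30 more)…  2149: Sat/Wed  2150: Sun/Thu  2151: Mon/Fri  2152: Wed/Sat  2153: Thu/Mon  2154: Fri/Tue  2155: Sat/Wed  2156: Mon/Thu  2157: Tue/Sat  2158: Wed/Sun  2159: Thu/Mon  2160: Sat/Tue ✓  2161: Sun/Thu  2162: Mon/Fri
Both conditions hold in: 2132, 2160 — 2.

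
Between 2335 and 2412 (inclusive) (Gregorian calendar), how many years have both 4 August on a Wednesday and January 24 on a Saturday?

3

Check each year's weekday for 4 August and January 24:
  2335: Sun/Thu  2336: Tue/Fri  2337: Wed/Sun  2338: Thu/Mon  2339: Fri/Tue  2340: Sun/Wed  2341: Mon/Fri  2342: Tue/Sat  2343: Wed/Sun  2344: Fri/Mon  2345: Sat/Wed  2346: Sun/Thu  2347: Mon/Fri  2348: Wed/Sat ✓  …(50 more)…  2399: Wed/Sun  2400: Fri/Mon  2401: Sat/Wed  2402: Sun/Thu  2403: Mon/Fri  2404: Wed/Sat ✓  2405: Thu/Mon  2406: Fri/Tue  2407: Sat/Wed  2408: Mon/Thu  2409: Tue/Sat  2410: Wed/Sun  2411: Thu/Mon  2412: Sat/Tue
Both conditions hold in: 2348, 2376, 2404 — 3.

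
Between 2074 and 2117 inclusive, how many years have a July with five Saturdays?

18

July has 31 days; it has five Saturdays when Saturday falls among the first (month-length − 28) days — i.e. when July 1 is one of Saturday/Friday/Thursday.
July 1 by year: 2074:Sun 2075:Mon 2076:Wed 2077:Thu✓ 2078:Fri✓ 2079:Sat✓ 2080:Mon 2081:Tue 2082:Wed 2083:Thu✓ 2084:Sat✓ 2085:Sun 2086:Mon 2087:Tue 2088:Thu✓ …(14 more)… 2103:Sun 2104:Tue 2105:Wed 2106:Thu✓ 2107:Fri✓ 2108:Sun 2109:Mon 2110:Tue 2111:Wed 2112:Fri✓ 2113:Sat✓ 2114:Sun 2115:Mon 2116:Wed 2117:Thu✓
Years with five Saturdays: 2077, 2078, 2079, 2083, 2084, 2088, 2089, 2090, 2094, 2095, 2100, 2101, 2102, 2106, 2107, 2112, 2113, 2117 → 18.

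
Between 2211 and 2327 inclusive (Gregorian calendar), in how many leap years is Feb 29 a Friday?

4

Leap years in 2211–2327: 28 of them.
Feb 29 weekday advances by 5 (mod 7) from one leap year to the next four years later (or differs when a century non-leap intervenes).
Leap-day weekdays: 2212:Sat 2216:Thu 2220:Tue 2224:Sun 2228:Fri✓ 2232:Wed 2236:Mon 2240:Sat 2244:Thu 2248:Tue 2252:Sun 2256:Fri✓ 2260:Wed 2264:Mon 2268:Sat 2272:Thu 2276:Tue 2280:Sun 2284:Fri✓ 2288:Wed 2292:Mon 2296:Sat 2304:Mon 2308:Sat 2312:Thu 2316:Tue 2320:Sun 2324:Fri✓
Friday: 2228, 2256, 2284, 2324 → 4.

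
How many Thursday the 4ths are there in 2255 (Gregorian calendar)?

2

Check the 4th of each month of 2255: Jan 4: Thu, Feb 4: Sun, Mar 4: Sun, Apr 4: Wed, May 4: Fri, Jun 4: Mon, Jul 4: Wed, Aug 4: Sat, Sep 4: Tue, Oct 4: Thu, Nov 4: Sun, Dec 4: Tue.
Thursday occurs in January, October — 2 months.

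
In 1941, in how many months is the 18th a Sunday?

Check the 18th of each month of 1941: Jan 18: Sat, Feb 18: Tue, Mar 18: Tue, Apr 18: Fri, May 18: Sun, Jun 18: Wed, Jul 18: Fri, Aug 18: Mon, Sep 18: Thu, Oct 18: Sat, Nov 18: Tue, Dec 18: Thu.
Sunday occurs in May — 1 month.

1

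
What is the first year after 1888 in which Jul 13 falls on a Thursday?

From one year to the next, a fixed date's weekday advances by 1, or by 2 when a Feb 29 lies between the two dates.
1888: July 13 is Friday.
1889: Saturday (+1)
1890: Sunday (+1)
1891: Monday (+1)
1892: Wednesday (+2)
1893: Thursday (+1)
Jul 13 falls on a Thursday in 1893.

1893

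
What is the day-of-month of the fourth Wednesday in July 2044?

July 1, 2044 is a Friday, so the first Wednesday is the 6th.
The fourth Wednesday is 6 + 21 = 27.

27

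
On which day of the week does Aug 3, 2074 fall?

Friday

January 1, 2074 is a Monday.
August 3 is day 215 of the year, i.e. 214 days after Jan 1.
214 mod 7 = 4, so advance 4 weekdays from Monday: Friday.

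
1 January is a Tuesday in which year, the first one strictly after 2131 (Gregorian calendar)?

From one year to the next, a fixed date's weekday advances by 1, or by 2 when a Feb 29 lies between the two dates.
2131: January 1 is Monday.
2132: Tuesday (+1)
1 January falls on a Tuesday in 2132.

2132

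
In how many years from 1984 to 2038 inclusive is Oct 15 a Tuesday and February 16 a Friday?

2

Check each year's weekday for Oct 15 and February 16:
  1984: Mon/Thu  1985: Tue/Sat  1986: Wed/Sun  1987: Thu/Mon  1988: Sat/Tue  1989: Sun/Thu  1990: Mon/Fri  1991: Tue/Sat  1992: Thu/Sun  1993: Fri/Tue  1994: Sat/Wed  1995: Sun/Thu  1996: Tue/Fri ✓  1997: Wed/Sun  …(27 more)…  2025: Wed/Sun  2026: Thu/Mon  2027: Fri/Tue  2028: Sun/Wed  2029: Mon/Fri  2030: Tue/Sat  2031: Wed/Sun  2032: Fri/Mon  2033: Sat/Wed  2034: Sun/Thu  2035: Mon/Fri  2036: Wed/Sat  2037: Thu/Mon  2038: Fri/Tue
Both conditions hold in: 1996, 2024 — 2.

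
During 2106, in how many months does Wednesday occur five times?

A month of length L has five Wednesdays iff its first Wednesday is on day ≤ L−28 (so day 1–3 in a 31-day month, 1–2 in a 30-day month, day 1 in a leap February).
Checking each month of 2106: Jan starts Fri (31d); Feb starts Mon (28d); Mar starts Mon (31d) ✓; Apr starts Thu (30d); May starts Sat (31d); Jun starts Tue (30d) ✓; Jul starts Thu (31d); Aug starts Sun (31d); Sep starts Wed (30d) ✓; Oct starts Fri (31d); Nov starts Mon (30d); Dec starts Wed (31d) ✓.
Five-Wednesday months: March, June, September, December → 4.

4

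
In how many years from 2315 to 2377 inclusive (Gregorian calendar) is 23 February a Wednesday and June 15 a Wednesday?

Check each year's weekday for 23 February and June 15:
  2315: Tue/Tue  2316: Wed/Thu  2317: Fri/Fri  2318: Sat/Sat  2319: Sun/Sun  2320: Mon/Tue  2321: Wed/Wed ✓  2322: Thu/Thu  2323: Fri/Fri  2324: Sat/Sun  2325: Mon/Mon  2326: Tue/Tue  2327: Wed/Wed ✓  2328: Thu/Fri  …(35 more)…  2364: Sun/Mon  2365: Tue/Tue  2366: Wed/Wed ✓  2367: Thu/Thu  2368: Fri/Sat  2369: Sun/Sun  2370: Mon/Mon  2371: Tue/Tue  2372: Wed/Thu  2373: Fri/Fri  2374: Sat/Sat  2375: Sun/Sun  2376: Mon/Tue  2377: Wed/Wed ✓
Both conditions hold in: 2321, 2327, 2338, 2349, 2355, 2366, 2377 — 7.

7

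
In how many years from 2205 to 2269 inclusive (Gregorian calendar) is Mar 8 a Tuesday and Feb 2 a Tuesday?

Check each year's weekday for Mar 8 and Feb 2:
  2205: Fri/Sat  2206: Sat/Sun  2207: Sun/Mon  2208: Tue/Tue ✓  2209: Wed/Thu  2210: Thu/Fri  2211: Fri/Sat  2212: Sun/Sun  2213: Mon/Tue  2214: Tue/Wed  2215: Wed/Thu  2216: Fri/Fri  2217: Sat/Sun  2218: Sun/Mon  …(37 more)…  2256: Sat/Sat  2257: Sun/Mon  2258: Mon/Tue  2259: Tue/Wed  2260: Thu/Thu  2261: Fri/Sat  2262: Sat/Sun  2263: Sun/Mon  2264: Tue/Tue ✓  2265: Wed/Thu  2266: Thu/Fri  2267: Fri/Sat  2268: Sun/Sun  2269: Mon/Tue
Both conditions hold in: 2208, 2236, 2264 — 3.

3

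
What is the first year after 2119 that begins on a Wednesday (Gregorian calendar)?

Jan 1 advances by 2 weekdays after a leap year and by 1 after a common year.
2119: Jan 1 is Sunday.
2120: Monday (leap)
2121: Wednesday
2121 begins on a Wednesday

2121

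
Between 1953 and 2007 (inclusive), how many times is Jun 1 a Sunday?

Track Jun 1's weekday year by year (advancing +1, or +2 across a Feb 29):
  1953: Mon  1954: Tue (+1)  1955: Wed (+1)  1956: Fri (+2)  1957: Sat (+1)
  1958: Sun (+1) ✓  1959: Mon (+1)  1960: Wed (+2)  1961: Thu (+1)  1962: Fri (+1)
  1963: Sat (+1)  1964: Mon (+2)  1965: Tue (+1)  1966: Wed (+1)  … (27 more years) …
  1994: Wed (+1)  1995: Thu (+1)  1996: Sat (+2)  1997: Sun (+1) ✓  1998: Mon (+1)
  1999: Tue (+1)  2000: Thu (+2)  2001: Fri (+1)  2002: Sat (+1)  2003: Sun (+1) ✓
  2004: Tue (+2)  2005: Wed (+1)  2006: Thu (+1)  2007: Fri (+1)
Sunday years: 1958, 1969, 1975, 1980, 1986, 1997, 2003 — 7 in total.

7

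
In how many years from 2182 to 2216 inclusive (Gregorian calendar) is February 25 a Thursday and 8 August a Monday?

2

Check each year's weekday for February 25 and 8 August:
  2182: Mon/Thu  2183: Tue/Fri  2184: Wed/Sun  2185: Fri/Mon  2186: Sat/Tue  2187: Sun/Wed  2188: Mon/Fri  2189: Wed/Sat  2190: Thu/Sun  2191: Fri/Mon  2192: Sat/Wed  2193: Mon/Thu  2194: Tue/Fri  2195: Wed/Sat  …(7 more)…  2203: Fri/Mon  2204: Sat/Wed  2205: Mon/Thu  2206: Tue/Fri  2207: Wed/Sat  2208: Thu/Mon ✓  2209: Sat/Tue  2210: Sun/Wed  2211: Mon/Thu  2212: Tue/Sat  2213: Thu/Sun  2214: Fri/Mon  2215: Sat/Tue  2216: Sun/Thu
Both conditions hold in: 2196, 2208 — 2.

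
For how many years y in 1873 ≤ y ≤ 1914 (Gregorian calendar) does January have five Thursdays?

January has 31 days; it has five Thursdays when Thursday falls among the first (month-length − 28) days — i.e. when January 1 is one of Thursday/Wednesday/Tuesday.
January 1 by year: 1873:Wed✓ 1874:Thu✓ 1875:Fri 1876:Sat 1877:Mon 1878:Tue✓ 1879:Wed✓ 1880:Thu✓ 1881:Sat 1882:Sun 1883:Mon 1884:Tue✓ 1885:Thu✓ 1886:Fri 1887:Sat …(12 more)… 1900:Mon 1901:Tue✓ 1902:Wed✓ 1903:Thu✓ 1904:Fri 1905:Sun 1906:Mon 1907:Tue✓ 1908:Wed✓ 1909:Fri 1910:Sat 1911:Sun 1912:Mon 1913:Wed✓ 1914:Thu✓
Years with five Thursdays: 1873, 1874, 1878, 1879, 1880, 1884, 1885, 1889, 1890, 1891, 1895, 1896, 1901, 1902, 1903, 1907, 1908, 1913, 1914 → 19.

19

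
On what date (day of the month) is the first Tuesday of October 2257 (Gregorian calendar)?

6

October 1, 2257 is a Thursday, so the first Tuesday is the 6th.
The first Tuesday is 6 + 0 = 6.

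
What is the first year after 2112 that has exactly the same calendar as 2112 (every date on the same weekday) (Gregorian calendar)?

2140

Two years share a calendar iff Jan 1 falls on the same weekday and both are leap or both are common. 2112: Jan 1 is Friday, leap year.
2113: Jan 1 Sunday, common
2114: Jan 1 Monday, common
2115: Jan 1 Tuesday, common
2116: Jan 1 Wednesday, leap
2117: Jan 1 Friday, common
2118: Jan 1 Saturday, common
2119: Jan 1 Sunday, common
2120: Jan 1 Monday, leap
2121: Jan 1 Wednesday, common
2122: Jan 1 Thursday, common
2123: Jan 1 Friday, common
2124: Jan 1 Saturday, leap
2125: Jan 1 Monday, common
2126: Jan 1 Tuesday, common
2127: Jan 1 Wednesday, common
2128: Jan 1 Thursday, leap
2129: Jan 1 Saturday, common
2130: Jan 1 Sunday, common
2131: Jan 1 Monday, common
2132: Jan 1 Tuesday, leap
2133: Jan 1 Thursday, common
2134: Jan 1 Friday, common
2135: Jan 1 Saturday, common
2136: Jan 1 Sunday, leap
2137: Jan 1 Tuesday, common
2138: Jan 1 Wednesday, common
2139: Jan 1 Thursday, common
2140: Jan 1 Friday, leap
2140 matches on both conditions.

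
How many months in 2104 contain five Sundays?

A month of length L has five Sundays iff its first Sunday is on day ≤ L−28 (so day 1–3 in a 31-day month, 1–2 in a 30-day month, day 1 in a leap February).
Checking each month of 2104: Jan starts Tue (31d); Feb starts Fri (29d); Mar starts Sat (31d) ✓; Apr starts Tue (30d); May starts Thu (31d); Jun starts Sun (30d) ✓; Jul starts Tue (31d); Aug starts Fri (31d) ✓; Sep starts Mon (30d); Oct starts Wed (31d); Nov starts Sat (30d) ✓; Dec starts Mon (31d).
Five-Sunday months: March, June, August, November → 4.

4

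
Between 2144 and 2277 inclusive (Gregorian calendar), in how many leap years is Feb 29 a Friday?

4

Leap years in 2144–2277: 33 of them.
Feb 29 weekday advances by 5 (mod 7) from one leap year to the next four years later (or differs when a century non-leap intervenes).
Leap-day weekdays: 2144:Sat 2148:Thu 2152:Tue 2156:Sun 2160:Fri✓ 2164:Wed 2168:Mon 2172:Sat 2176:Thu 2180:Tue 2184:Sun 2188:Fri✓ 2192:Wed …(7 more)… 2228:Fri✓ 2232:Wed 2236:Mon 2240:Sat 2244:Thu 2248:Tue 2252:Sun 2256:Fri✓ 2260:Wed 2264:Mon 2268:Sat 2272:Thu 2276:Tue
Friday: 2160, 2188, 2228, 2256 → 4.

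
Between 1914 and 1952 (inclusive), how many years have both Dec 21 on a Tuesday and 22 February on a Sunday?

Check each year's weekday for Dec 21 and 22 February:
  1914: Mon/Sun  1915: Tue/Mon  1916: Thu/Tue  1917: Fri/Thu  1918: Sat/Fri  1919: Sun/Sat  1920: Tue/Sun ✓  1921: Wed/Tue  1922: Thu/Wed  1923: Fri/Thu  1924: Sun/Fri  1925: Mon/Sun  1926: Tue/Mon  1927: Wed/Tue  …(11 more)…  1939: Thu/Wed  1940: Sat/Thu  1941: Sun/Sat  1942: Mon/Sun  1943: Tue/Mon  1944: Thu/Tue  1945: Fri/Thu  1946: Sat/Fri  1947: Sun/Sat  1948: Tue/Sun ✓  1949: Wed/Tue  1950: Thu/Wed  1951: Fri/Thu  1952: Sun/Fri
Both conditions hold in: 1920, 1948 — 2.

2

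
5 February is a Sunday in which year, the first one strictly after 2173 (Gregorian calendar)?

From one year to the next, a fixed date's weekday advances by 1, or by 2 when a Feb 29 lies between the two dates.
2173: February 5 is Friday.
2174: Saturday (+1)
2175: Sunday (+1)
5 February falls on a Sunday in 2175.

2175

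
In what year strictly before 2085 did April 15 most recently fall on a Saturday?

2084

From one year to the next, a fixed date's weekday advances by 1, or by 2 when a Feb 29 lies between the two dates.
2085: April 15 is Sunday.
2084: Saturday (−1)
April 15 falls on a Saturday in 2084.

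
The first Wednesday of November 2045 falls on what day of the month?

November 1, 2045 is a Wednesday, so the first Wednesday is the 1st.
The first Wednesday is 1 + 0 = 1.

1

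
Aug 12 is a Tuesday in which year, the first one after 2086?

From one year to the next, a fixed date's weekday advances by 1, or by 2 when a Feb 29 lies between the two dates.
2086: August 12 is Monday.
2087: Tuesday (+1)
Aug 12 falls on a Tuesday in 2087.

2087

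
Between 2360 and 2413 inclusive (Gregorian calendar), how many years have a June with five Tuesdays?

June has 30 days; it has five Tuesdays when Tuesday falls among the first (month-length − 28) days — i.e. when June 1 is one of Tuesday/Monday.
June 1 by year: 2360:Wed 2361:Thu 2362:Fri 2363:Sat 2364:Mon✓ 2365:Tue✓ 2366:Wed 2367:Thu 2368:Sat 2369:Sun 2370:Mon✓ 2371:Tue✓ 2372:Thu 2373:Fri 2374:Sat …(24 more)… 2399:Tue✓ 2400:Thu 2401:Fri 2402:Sat 2403:Sun 2404:Tue✓ 2405:Wed 2406:Thu 2407:Fri 2408:Sun 2409:Mon✓ 2410:Tue✓ 2411:Wed 2412:Fri 2413:Sat
Years with five Tuesdays: 2364, 2365, 2370, 2371, 2376, 2381, 2382, 2387, 2392, 2393, 2398, 2399, 2404, 2409, 2410 → 15.

15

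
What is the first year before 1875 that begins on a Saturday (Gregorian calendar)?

Jan 1 advances by 2 weekdays after a leap year and by 1 after a common year.
1875: Jan 1 is Friday.
1874: Thursday
1873: Wednesday
1872: Monday (leap)
1871: Sunday
1870: Saturday
1870 begins on a Saturday

1870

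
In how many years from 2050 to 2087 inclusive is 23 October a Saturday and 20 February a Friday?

Check each year's weekday for 23 October and 20 February:
  2050: Sun/Sun  2051: Mon/Mon  2052: Wed/Tue  2053: Thu/Thu  2054: Fri/Fri  2055: Sat/Sat  2056: Mon/Sun  2057: Tue/Tue  2058: Wed/Wed  2059: Thu/Thu  2060: Sat/Fri ✓  2061: Sun/Sun  2062: Mon/Mon  2063: Tue/Tue  …(10 more)…  2074: Tue/Tue  2075: Wed/Wed  2076: Fri/Thu  2077: Sat/Sat  2078: Sun/Sun  2079: Mon/Mon  2080: Wed/Tue  2081: Thu/Thu  2082: Fri/Fri  2083: Sat/Sat  2084: Mon/Sun  2085: Tue/Tue  2086: Wed/Wed  2087: Thu/Thu
Both conditions hold in: 2060 — 1.

1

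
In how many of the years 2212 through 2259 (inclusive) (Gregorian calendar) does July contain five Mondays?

July has 31 days; it has five Mondays when Monday falls among the first (month-length − 28) days — i.e. when July 1 is one of Monday/Sunday/Saturday.
July 1 by year: 2212:Wed 2213:Thu 2214:Fri 2215:Sat✓ 2216:Mon✓ 2217:Tue 2218:Wed 2219:Thu 2220:Sat✓ 2221:Sun✓ 2222:Mon✓ 2223:Tue 2224:Thu 2225:Fri 2226:Sat✓ …(18 more)… 2245:Tue 2246:Wed 2247:Thu 2248:Sat✓ 2249:Sun✓ 2250:Mon✓ 2251:Tue 2252:Thu 2253:Fri 2254:Sat✓ 2255:Sun✓ 2256:Tue 2257:Wed 2258:Thu 2259:Fri
Years with five Mondays: 2215, 2216, 2220, 2221, 2222, 2226, 2227, 2232, 2233, 2237, 2238, 2239, 2243, 2244, 2248, 2249, 2250, 2254, 2255 → 19.

19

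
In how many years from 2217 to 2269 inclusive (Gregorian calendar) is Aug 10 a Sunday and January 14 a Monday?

2

Check each year's weekday for Aug 10 and January 14:
  2217: Sun/Tue  2218: Mon/Wed  2219: Tue/Thu  2220: Thu/Fri  2221: Fri/Sun  2222: Sat/Mon  2223: Sun/Tue  2224: Tue/Wed  2225: Wed/Fri  2226: Thu/Sat  2227: Fri/Sun  2228: Sun/Mon ✓  2229: Mon/Wed  2230: Tue/Thu  …(25 more)…  2256: Sun/Mon ✓  2257: Mon/Wed  2258: Tue/Thu  2259: Wed/Fri  2260: Fri/Sat  2261: Sat/Mon  2262: Sun/Tue  2263: Mon/Wed  2264: Wed/Thu  2265: Thu/Sat  2266: Fri/Sun  2267: Sat/Mon  2268: Mon/Tue  2269: Tue/Thu
Both conditions hold in: 2228, 2256 — 2.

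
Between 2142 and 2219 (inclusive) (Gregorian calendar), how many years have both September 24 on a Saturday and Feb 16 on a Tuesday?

3

Check each year's weekday for September 24 and Feb 16:
  2142: Mon/Fri  2143: Tue/Sat  2144: Thu/Sun  2145: Fri/Tue  2146: Sat/Wed  2147: Sun/Thu  2148: Tue/Fri  2149: Wed/Sun  2150: Thu/Mon  2151: Fri/Tue  2152: Sun/Wed  2153: Mon/Fri  2154: Tue/Sat  2155: Wed/Sun  …(50 more)…  2206: Wed/Sun  2207: Thu/Mon  2208: Sat/Tue ✓  2209: Sun/Thu  2210: Mon/Fri  2211: Tue/Sat  2212: Thu/Sun  2213: Fri/Tue  2214: Sat/Wed  2215: Sun/Thu  2216: Tue/Fri  2217: Wed/Sun  2218: Thu/Mon  2219: Fri/Tue
Both conditions hold in: 2168, 2196, 2208 — 3.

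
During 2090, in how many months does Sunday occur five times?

5

A month of length L has five Sundays iff its first Sunday is on day ≤ L−28 (so day 1–3 in a 31-day month, 1–2 in a 30-day month, day 1 in a leap February).
Checking each month of 2090: Jan starts Sun (31d) ✓; Feb starts Wed (28d); Mar starts Wed (31d); Apr starts Sat (30d) ✓; May starts Mon (31d); Jun starts Thu (30d); Jul starts Sat (31d) ✓; Aug starts Tue (31d); Sep starts Fri (30d); Oct starts Sun (31d) ✓; Nov starts Wed (30d); Dec starts Fri (31d) ✓.
Five-Sunday months: January, April, July, October, December → 5.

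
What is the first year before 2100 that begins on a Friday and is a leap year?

2072

Jan 1 advances by 2 weekdays after a leap year and by 1 after a common year.
2100: Jan 1 is Friday.
2099: Thursday
2098: Wednesday
2097: Tuesday
2096: Sunday (leap)
2095: Saturday
2094: Friday
2093: Thursday
2092: Tuesday (leap)
2091: Monday
2090: Sunday
2089: Saturday
2088: Thursday (leap)
2087: Wednesday
2086: Tuesday
2085: Monday
2084: Saturday (leap)
2083: Friday
2082: Thursday
2081: Wednesday
2080: Monday (leap)
2079: Sunday
2078: Saturday
2077: Friday
2076: Wednesday (leap)
2075: Tuesday
2074: Monday
2073: Sunday
2072: Friday (leap)
2072 begins on a Friday and is a leap year.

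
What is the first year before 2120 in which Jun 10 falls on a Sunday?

2114

From one year to the next, a fixed date's weekday advances by 1, or by 2 when a Feb 29 lies between the two dates.
2120: June 10 is Monday.
2119: Saturday (−2)
2118: Friday (−1)
2117: Thursday (−1)
2116: Wednesday (−1)
2115: Monday (−2)
2114: Sunday (−1)
Jun 10 falls on a Sunday in 2114.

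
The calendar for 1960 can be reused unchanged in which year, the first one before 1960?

1932

Two years share a calendar iff Jan 1 falls on the same weekday and both are leap or both are common. 1960: Jan 1 is Friday, leap year.
1959: Jan 1 Thursday, common
1958: Jan 1 Wednesday, common
1957: Jan 1 Tuesday, common
1956: Jan 1 Sunday, leap
1955: Jan 1 Saturday, common
1954: Jan 1 Friday, common
1953: Jan 1 Thursday, common
1952: Jan 1 Tuesday, leap
1951: Jan 1 Monday, common
1950: Jan 1 Sunday, common
1949: Jan 1 Saturday, common
1948: Jan 1 Thursday, leap
1947: Jan 1 Wednesday, common
1946: Jan 1 Tuesday, common
1945: Jan 1 Monday, common
1944: Jan 1 Saturday, leap
1943: Jan 1 Friday, common
1942: Jan 1 Thursday, common
1941: Jan 1 Wednesday, common
1940: Jan 1 Monday, leap
1939: Jan 1 Sunday, common
1938: Jan 1 Saturday, common
1937: Jan 1 Friday, common
1936: Jan 1 Wednesday, leap
1935: Jan 1 Tuesday, common
1934: Jan 1 Monday, common
1933: Jan 1 Sunday, common
1932: Jan 1 Friday, leap
1932 matches on both conditions.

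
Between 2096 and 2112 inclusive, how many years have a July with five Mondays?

6

July has 31 days; it has five Mondays when Monday falls among the first (month-length − 28) days — i.e. when July 1 is one of Monday/Sunday/Saturday.
July 1 by year: 2096:Sun✓ 2097:Mon✓ 2098:Tue 2099:Wed 2100:Thu 2101:Fri 2102:Sat✓ 2103:Sun✓ 2104:Tue 2105:Wed 2106:Thu 2107:Fri 2108:Sun✓ 2109:Mon✓ 2110:Tue 2111:Wed 2112:Fri
Years with five Mondays: 2096, 2097, 2102, 2103, 2108, 2109 → 6.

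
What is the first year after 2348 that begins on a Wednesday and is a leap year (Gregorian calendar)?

2364

Jan 1 advances by 2 weekdays after a leap year and by 1 after a common year.
2348: Jan 1 is Thursday (leap).
2349: Saturday
2350: Sunday
2351: Monday
2352: Tuesday (leap)
2353: Thursday
2354: Friday
2355: Saturday
2356: Sunday (leap)
2357: Tuesday
2358: Wednesday
2359: Thursday
2360: Friday (leap)
2361: Sunday
2362: Monday
2363: Tuesday
2364: Wednesday (leap)
2364 begins on a Wednesday and is a leap year.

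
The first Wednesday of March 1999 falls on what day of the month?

March 1, 1999 is a Monday, so the first Wednesday is the 3rd.
The first Wednesday is 3 + 0 = 3.

3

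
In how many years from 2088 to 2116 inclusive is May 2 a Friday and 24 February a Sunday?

Check each year's weekday for May 2 and 24 February:
  2088: Sun/Tue  2089: Mon/Thu  2090: Tue/Fri  2091: Wed/Sat  2092: Fri/Sun ✓  2093: Sat/Tue  2094: Sun/Wed  2095: Mon/Thu  2096: Wed/Fri  2097: Thu/Sun  2098: Fri/Mon  2099: Sat/Tue  2100: Sun/Wed  2101: Mon/Thu  2102: Tue/Fri  2103: Wed/Sat  2104: Fri/Sun ✓  2105: Sat/Tue  2106: Sun/Wed  2107: Mon/Thu  2108: Wed/Fri  2109: Thu/Sun  2110: Fri/Mon  2111: Sat/Tue  2112: Mon/Wed  2113: Tue/Fri  2114: Wed/Sat  2115: Thu/Sun  2116: Sat/Mon
Both conditions hold in: 2092, 2104 — 2.

2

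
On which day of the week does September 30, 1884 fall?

January 1, 1884 is a Tuesday.
September 30 is day 274 of the year, i.e. 273 days after Jan 1.
273 mod 7 = 0, so advance 0 weekdays from Tuesday: Tuesday.

Tuesday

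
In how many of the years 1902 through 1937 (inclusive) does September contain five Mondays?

10

September has 30 days; it has five Mondays when Monday falls among the first (month-length − 28) days — i.e. when September 1 is one of Monday/Sunday.
September 1 by year: 1902:Mon✓ 1903:Tue 1904:Thu 1905:Fri 1906:Sat 1907:Sun✓ 1908:Tue 1909:Wed 1910:Thu 1911:Fri 1912:Sun✓ 1913:Mon✓ 1914:Tue 1915:Wed 1916:Fri …(6 more)… 1923:Sat 1924:Mon✓ 1925:Tue 1926:Wed 1927:Thu 1928:Sat 1929:Sun✓ 1930:Mon✓ 1931:Tue 1932:Thu 1933:Fri 1934:Sat 1935:Sun✓ 1936:Tue 1937:Wed
Years with five Mondays: 1902, 1907, 1912, 1913, 1918, 1919, 1924, 1929, 1930, 1935 → 10.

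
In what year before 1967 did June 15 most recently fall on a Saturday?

From one year to the next, a fixed date's weekday advances by 1, or by 2 when a Feb 29 lies between the two dates.
1967: June 15 is Thursday.
1966: Wednesday (−1)
1965: Tuesday (−1)
1964: Monday (−1)
1963: Saturday (−2)
June 15 falls on a Saturday in 1963.

1963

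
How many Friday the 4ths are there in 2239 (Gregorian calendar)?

Check the 4th of each month of 2239: Jan 4: Fri, Feb 4: Mon, Mar 4: Mon, Apr 4: Thu, May 4: Sat, Jun 4: Tue, Jul 4: Thu, Aug 4: Sun, Sep 4: Wed, Oct 4: Fri, Nov 4: Mon, Dec 4: Wed.
Friday occurs in January, October — 2 months.

2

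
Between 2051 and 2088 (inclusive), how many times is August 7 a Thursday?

Track August 7's weekday year by year (advancing +1, or +2 across a Feb 29):
  2051: Mon  2052: Wed (+2)  2053: Thu (+1) ✓  2054: Fri (+1)  2055: Sat (+1)
  2056: Mon (+2)  2057: Tue (+1)  2058: Wed (+1)  2059: Thu (+1) ✓  2060: Sat (+2)
  2061: Sun (+1)  2062: Mon (+1)  2063: Tue (+1)  2064: Thu (+2) ✓  … (10 more years) …
  2075: Wed (+1)  2076: Fri (+2)  2077: Sat (+1)  2078: Sun (+1)  2079: Mon (+1)
  2080: Wed (+2)  2081: Thu (+1) ✓  2082: Fri (+1)  2083: Sat (+1)  2084: Mon (+2)
  2085: Tue (+1)  2086: Wed (+1)  2087: Thu (+1) ✓  2088: Sat (+2)
Thursday years: 2053, 2059, 2064, 2070, 2081, 2087 — 6 in total.

6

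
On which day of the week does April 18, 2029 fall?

Wednesday

January 1, 2029 is a Monday.
April 18 is day 108 of the year, i.e. 107 days after Jan 1.
107 mod 7 = 2, so advance 2 weekdays from Monday: Wednesday.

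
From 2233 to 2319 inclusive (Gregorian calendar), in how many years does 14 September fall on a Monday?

Track 14 September's weekday year by year (advancing +1, or +2 across a Feb 29):
  2233: Sat  2234: Sun (+1)  2235: Mon (+1) ✓  2236: Wed (+2)  2237: Thu (+1)
  2238: Fri (+1)  2239: Sat (+1)  2240: Mon (+2) ✓  2241: Tue (+1)  2242: Wed (+1)
  2243: Thu (+1)  2244: Sat (+2)  2245: Sun (+1)  2246: Mon (+1) ✓  … (59 more years) …
  2306: Fri (+1)  2307: Sat (+1)  2308: Mon (+2) ✓  2309: Tue (+1)  2310: Wed (+1)
  2311: Thu (+1)  2312: Sat (+2)  2313: Sun (+1)  2314: Mon (+1) ✓  2315: Tue (+1)
  2316: Thu (+2)  2317: Fri (+1)  2318: Sat (+1)  2319: Sun (+1)
Monday years: 2235, 2240, 2246, 2257, 2263, 2268, 2274, 2285, 2291, 2296, 2303, 2308, 2314 — 13 in total.

13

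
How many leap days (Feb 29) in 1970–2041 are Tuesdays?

3

Leap years in 1970–2041: 18 of them.
Feb 29 weekday advances by 5 (mod 7) from one leap year to the next four years later (or differs when a century non-leap intervenes).
Leap-day weekdays: 1972:Tue✓ 1976:Sun 1980:Fri 1984:Wed 1988:Mon 1992:Sat 1996:Thu 2000:Tue✓ 2004:Sun 2008:Fri 2012:Wed 2016:Mon 2020:Sat 2024:Thu 2028:Tue✓ 2032:Sun 2036:Fri 2040:Wed
Tuesday: 1972, 2000, 2028 → 3.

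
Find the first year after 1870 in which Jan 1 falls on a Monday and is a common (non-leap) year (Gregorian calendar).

Jan 1 advances by 2 weekdays after a leap year and by 1 after a common year.
1870: Jan 1 is Saturday.
1871: Sunday
1872: Monday (leap)
1873: Wednesday
1874: Thursday
1875: Friday
1876: Saturday (leap)
1877: Monday
1877 begins on a Monday and is a common year.

1877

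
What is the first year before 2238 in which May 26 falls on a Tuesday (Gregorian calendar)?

From one year to the next, a fixed date's weekday advances by 1, or by 2 when a Feb 29 lies between the two dates.
2238: May 26 is Saturday.
2237: Friday (−1)
2236: Thursday (−1)
2235: Tuesday (−2)
May 26 falls on a Tuesday in 2235.

2235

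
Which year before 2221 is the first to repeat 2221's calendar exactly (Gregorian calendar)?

2210

Two years share a calendar iff Jan 1 falls on the same weekday and both are leap or both are common. 2221: Jan 1 is Monday, common year.
2220: Jan 1 Saturday, leap
2219: Jan 1 Friday, common
2218: Jan 1 Thursday, common
2217: Jan 1 Wednesday, common
2216: Jan 1 Monday, leap
2215: Jan 1 Sunday, common
2214: Jan 1 Saturday, common
2213: Jan 1 Friday, common
2212: Jan 1 Wednesday, leap
2211: Jan 1 Tuesday, common
2210: Jan 1 Monday, common
2210 matches on both conditions.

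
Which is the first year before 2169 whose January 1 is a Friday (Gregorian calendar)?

Jan 1 advances by 2 weekdays after a leap year and by 1 after a common year.
2169: Jan 1 is Sunday.
2168: Friday (leap)
2168 begins on a Friday

2168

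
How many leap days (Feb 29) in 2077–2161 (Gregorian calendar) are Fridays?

4

Leap years in 2077–2161: 20 of them.
Feb 29 weekday advances by 5 (mod 7) from one leap year to the next four years later (or differs when a century non-leap intervenes).
Leap-day weekdays: 2080:Thu 2084:Tue 2088:Sun 2092:Fri✓ 2096:Wed 2104:Fri✓ 2108:Wed 2112:Mon 2116:Sat 2120:Thu 2124:Tue 2128:Sun 2132:Fri✓ 2136:Wed 2140:Mon 2144:Sat 2148:Thu 2152:Tue 2156:Sun 2160:Fri✓
Friday: 2092, 2104, 2132, 2160 → 4.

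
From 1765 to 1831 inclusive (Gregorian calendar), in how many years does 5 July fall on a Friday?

10

Track 5 July's weekday year by year (advancing +1, or +2 across a Feb 29):
  1765: Fri ✓  1766: Sat (+1)  1767: Sun (+1)  1768: Tue (+2)  1769: Wed (+1)
  1770: Thu (+1)  1771: Fri (+1) ✓  1772: Sun (+2)  1773: Mon (+1)  1774: Tue (+1)
  1775: Wed (+1)  1776: Fri (+2) ✓  1777: Sat (+1)  1778: Sun (+1)  … (39 more years) …
  1818: Sun (+1)  1819: Mon (+1)  1820: Wed (+2)  1821: Thu (+1)  1822: Fri (+1) ✓
  1823: Sat (+1)  1824: Mon (+2)  1825: Tue (+1)  1826: Wed (+1)  1827: Thu (+1)
  1828: Sat (+2)  1829: Sun (+1)  1830: Mon (+1)  1831: Tue (+1)
Friday years: 1765, 1771, 1776, 1782, 1793, 1799, 1805, 1811, 1816, 1822 — 10 in total.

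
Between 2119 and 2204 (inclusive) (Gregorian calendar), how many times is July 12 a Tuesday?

Track July 12's weekday year by year (advancing +1, or +2 across a Feb 29):
  2119: Wed  2120: Fri (+2)  2121: Sat (+1)  2122: Sun (+1)  2123: Mon (+1)
  2124: Wed (+2)  2125: Thu (+1)  2126: Fri (+1)  2127: Sat (+1)  2128: Mon (+2)
  2129: Tue (+1) ✓  2130: Wed (+1)  2131: Thu (+1)  2132: Sat (+2)  … (58 more years) …
  2191: Tue (+1) ✓  2192: Thu (+2)  2193: Fri (+1)  2194: Sat (+1)  2195: Sun (+1)
  2196: Tue (+2) ✓  2197: Wed (+1)  2198: Thu (+1)  2199: Fri (+1)  2200: Sat (+1)
  2201: Sun (+1)  2202: Mon (+1)  2203: Tue (+1) ✓  2204: Thu (+2)
Tuesday years: 2129, 2135, 2140, 2146, 2157, 2163, 2168, 2174, 2185, 2191, 2196, 2203 — 12 in total.

12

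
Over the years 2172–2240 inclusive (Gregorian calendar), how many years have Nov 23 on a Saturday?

10

Track Nov 23's weekday year by year (advancing +1, or +2 across a Feb 29):
  2172: Mon  2173: Tue (+1)  2174: Wed (+1)  2175: Thu (+1)  2176: Sat (+2) ✓
  2177: Sun (+1)  2178: Mon (+1)  2179: Tue (+1)  2180: Thu (+2)  2181: Fri (+1)
  2182: Sat (+1) ✓  2183: Sun (+1)  2184: Tue (+2)  2185: Wed (+1)  … (41 more years) …
  2227: Fri (+1)  2228: Sun (+2)  2229: Mon (+1)  2230: Tue (+1)  2231: Wed (+1)
  2232: Fri (+2)  2233: Sat (+1) ✓  2234: Sun (+1)  2235: Mon (+1)  2236: Wed (+2)
  2237: Thu (+1)  2238: Fri (+1)  2239: Sat (+1) ✓  2240: Mon (+2)
Saturday years: 2176, 2182, 2193, 2199, 2205, 2211, 2216, 2222, 2233, 2239 — 10 in total.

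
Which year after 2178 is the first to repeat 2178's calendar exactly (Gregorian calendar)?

2189

Two years share a calendar iff Jan 1 falls on the same weekday and both are leap or both are common. 2178: Jan 1 is Thursday, common year.
2179: Jan 1 Friday, common
2180: Jan 1 Saturday, leap
2181: Jan 1 Monday, common
2182: Jan 1 Tuesday, common
2183: Jan 1 Wednesday, common
2184: Jan 1 Thursday, leap
2185: Jan 1 Saturday, common
2186: Jan 1 Sunday, common
2187: Jan 1 Monday, common
2188: Jan 1 Tuesday, leap
2189: Jan 1 Thursday, common
2189 matches on both conditions.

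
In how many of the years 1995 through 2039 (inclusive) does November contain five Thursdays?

November has 30 days; it has five Thursdays when Thursday falls among the first (month-length − 28) days — i.e. when November 1 is one of Thursday/Wednesday.
November 1 by year: 1995:Wed✓ 1996:Fri 1997:Sat 1998:Sun 1999:Mon 2000:Wed✓ 2001:Thu✓ 2002:Fri 2003:Sat 2004:Mon 2005:Tue 2006:Wed✓ 2007:Thu✓ 2008:Sat 2009:Sun …(15 more)… 2025:Sat 2026:Sun 2027:Mon 2028:Wed✓ 2029:Thu✓ 2030:Fri 2031:Sat 2032:Mon 2033:Tue 2034:Wed✓ 2035:Thu✓ 2036:Sat 2037:Sun 2038:Mon 2039:Tue
Years with five Thursdays: 1995, 2000, 2001, 2006, 2007, 2012, 2017, 2018, 2023, 2028, 2029, 2034, 2035 → 13.

13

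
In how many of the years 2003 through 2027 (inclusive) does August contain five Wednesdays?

August has 31 days; it has five Wednesdays when Wednesday falls among the first (month-length − 28) days — i.e. when August 1 is one of Wednesday/Tuesday/Monday.
August 1 by year: 2003:Fri 2004:Sun 2005:Mon✓ 2006:Tue✓ 2007:Wed✓ 2008:Fri 2009:Sat 2010:Sun 2011:Mon✓ 2012:Wed✓ 2013:Thu 2014:Fri 2015:Sat 2016:Mon✓ 2017:Tue✓ 2018:Wed✓ 2019:Thu 2020:Sat 2021:Sun 2022:Mon✓ 2023:Tue✓ 2024:Thu 2025:Fri 2026:Sat 2027:Sun
Years with five Wednesdays: 2005, 2006, 2007, 2011, 2012, 2016, 2017, 2018, 2022, 2023 → 10.

10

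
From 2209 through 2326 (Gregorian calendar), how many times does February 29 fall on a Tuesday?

4

Leap years in 2209–2326: 28 of them.
Feb 29 weekday advances by 5 (mod 7) from one leap year to the next four years later (or differs when a century non-leap intervenes).
Leap-day weekdays: 2212:Sat 2216:Thu 2220:Tue✓ 2224:Sun 2228:Fri 2232:Wed 2236:Mon 2240:Sat 2244:Thu 2248:Tue✓ 2252:Sun 2256:Fri 2260:Wed 2264:Mon 2268:Sat 2272:Thu 2276:Tue✓ 2280:Sun 2284:Fri 2288:Wed 2292:Mon 2296:Sat 2304:Mon 2308:Sat 2312:Thu 2316:Tue✓ 2320:Sun 2324:Fri
Tuesday: 2220, 2248, 2276, 2316 → 4.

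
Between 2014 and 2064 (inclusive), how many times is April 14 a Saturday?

7

Track April 14's weekday year by year (advancing +1, or +2 across a Feb 29):
  2014: Mon  2015: Tue (+1)  2016: Thu (+2)  2017: Fri (+1)  2018: Sat (+1) ✓
  2019: Sun (+1)  2020: Tue (+2)  2021: Wed (+1)  2022: Thu (+1)  2023: Fri (+1)
  2024: Sun (+2)  2025: Mon (+1)  2026: Tue (+1)  2027: Wed (+1)  … (23 more years) …
  2051: Fri (+1)  2052: Sun (+2)  2053: Mon (+1)  2054: Tue (+1)  2055: Wed (+1)
  2056: Fri (+2)  2057: Sat (+1) ✓  2058: Sun (+1)  2059: Mon (+1)  2060: Wed (+2)
  2061: Thu (+1)  2062: Fri (+1)  2063: Sat (+1) ✓  2064: Mon (+2)
Saturday years: 2018, 2029, 2035, 2040, 2046, 2057, 2063 — 7 in total.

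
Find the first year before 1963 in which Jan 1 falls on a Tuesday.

Jan 1 advances by 2 weekdays after a leap year and by 1 after a common year.
1963: Jan 1 is Tuesday.
1962: Monday
1961: Sunday
1960: Friday (leap)
1959: Thursday
1958: Wednesday
1957: Tuesday
1957 begins on a Tuesday

1957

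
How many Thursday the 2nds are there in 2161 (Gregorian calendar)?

2

Check the 2nd of each month of 2161: Jan 2: Fri, Feb 2: Mon, Mar 2: Mon, Apr 2: Thu, May 2: Sat, Jun 2: Tue, Jul 2: Thu, Aug 2: Sun, Sep 2: Wed, Oct 2: Fri, Nov 2: Mon, Dec 2: Wed.
Thursday occurs in April, July — 2 months.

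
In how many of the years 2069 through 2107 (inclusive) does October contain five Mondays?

16

October has 31 days; it has five Mondays when Monday falls among the first (month-length − 28) days — i.e. when October 1 is one of Monday/Sunday/Saturday.
October 1 by year: 2069:Tue 2070:Wed 2071:Thu 2072:Sat✓ 2073:Sun✓ 2074:Mon✓ 2075:Tue 2076:Thu 2077:Fri 2078:Sat✓ 2079:Sun✓ 2080:Tue 2081:Wed 2082:Thu 2083:Fri …(9 more)… 2093:Thu 2094:Fri 2095:Sat✓ 2096:Mon✓ 2097:Tue 2098:Wed 2099:Thu 2100:Fri 2101:Sat✓ 2102:Sun✓ 2103:Mon✓ 2104:Wed 2105:Thu 2106:Fri 2107:Sat✓
Years with five Mondays: 2072, 2073, 2074, 2078, 2079, 2084, 2085, 2089, 2090, 2091, 2095, 2096, 2101, 2102, 2103, 2107 → 16.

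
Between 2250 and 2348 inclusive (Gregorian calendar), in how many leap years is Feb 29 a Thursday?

3

Leap years in 2250–2348: 24 of them.
Feb 29 weekday advances by 5 (mod 7) from one leap year to the next four years later (or differs when a century non-leap intervenes).
Leap-day weekdays: 2252:Sun 2256:Fri 2260:Wed 2264:Mon 2268:Sat 2272:Thu✓ 2276:Tue 2280:Sun 2284:Fri 2288:Wed 2292:Mon 2296:Sat 2304:Mon 2308:Sat 2312:Thu✓ 2316:Tue 2320:Sun 2324:Fri 2328:Wed 2332:Mon 2336:Sat 2340:Thu✓ 2344:Tue 2348:Sun
Thursday: 2272, 2312, 2340 → 3.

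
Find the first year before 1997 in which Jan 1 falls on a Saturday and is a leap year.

Jan 1 advances by 2 weekdays after a leap year and by 1 after a common year.
1997: Jan 1 is Wednesday.
1996: Monday (leap)
1995: Sunday
1994: Saturday
1993: Friday
1992: Wednesday (leap)
1991: Tuesday
1990: Monday
1989: Sunday
1988: Friday (leap)
1987: Thursday
1986: Wednesday
1985: Tuesday
1984: Sunday (leap)
1983: Saturday
1982: Friday
1981: Thursday
1980: Tuesday (leap)
1979: Monday
1978: Sunday
1977: Saturday
1976: Thursday (leap)
1975: Wednesday
1974: Tuesday
1973: Monday
1972: Saturday (leap)
1972 begins on a Saturday and is a leap year.

1972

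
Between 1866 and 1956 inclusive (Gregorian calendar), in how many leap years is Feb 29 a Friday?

Leap years in 1866–1956: 22 of them.
Feb 29 weekday advances by 5 (mod 7) from one leap year to the next four years later (or differs when a century non-leap intervenes).
Leap-day weekdays: 1868:Sat 1872:Thu 1876:Tue 1880:Sun 1884:Fri✓ 1888:Wed 1892:Mon 1896:Sat 1904:Mon 1908:Sat 1912:Thu 1916:Tue 1920:Sun 1924:Fri✓ 1928:Wed 1932:Mon 1936:Sat 1940:Thu 1944:Tue 1948:Sun 1952:Fri✓ 1956:Wed
Friday: 1884, 1924, 1952 → 3.

3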